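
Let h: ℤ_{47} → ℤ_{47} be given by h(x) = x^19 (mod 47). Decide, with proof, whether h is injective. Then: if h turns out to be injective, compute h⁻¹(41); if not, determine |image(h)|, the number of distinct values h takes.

22

Since 47 is prime, the nonzero elements of ℤ_{47} form a cyclic group of order 46.
As gcd(19, 46) = 1, raising to the 19th power is a bijection on this group: if x_1^19 ≡ x_2^19 then (x_1x_2^{−1})^19 = 1, and the only element of order dividing gcd(19, 46) = 1 is 1, so x_1 = x_2.
With h(0) = 0 this makes h injective on all of ℤ_{47}, hence bijective (finite equal-size domain and codomain). In particular h is injective.
Since h is injective, we find the preimage of 41. The inverse of x ↦ x^19 on (ℤ_{47})^× is x ↦ x^17, because 19·17 = 323 = 7·46 + 1 ≡ 1 (mod 46) and x^{46} = 1 for x ≠ 0 (Fermat). So h⁻¹(41) = 41^17 mod 47.
Repeated squaring mod 47: 41^1 ≡ 41, 41^2 ≡ 41² = 1681 ≡ 36, 41^4 ≡ 36² = 1296 ≡ 27, 41^8 ≡ 27² = 729 ≡ 24, 41^16 ≡ 24² = 576 ≡ 12. Since 17 = 16 + 1, 41^17 ≡ 12·41: 12·41 = 492 ≡ 22. So 41^17 ≡ 22 (mod 47).
Hence h⁻¹(41) = 22.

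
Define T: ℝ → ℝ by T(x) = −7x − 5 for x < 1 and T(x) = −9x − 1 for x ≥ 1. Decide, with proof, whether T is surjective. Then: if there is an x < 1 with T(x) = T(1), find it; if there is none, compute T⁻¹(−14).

Both pieces are strictly decreasing (slopes −7 and −9), so each is injective on its own interval.
The left piece maps (−∞, 1) onto (−12, ∞); the right piece maps [1, ∞) onto (−∞, −10].
The union (−12, ∞) ∪ (−∞, −10] covers ℝ, so T is surjective.
For the follow-up: the images overlap, so an x < 1 with T(x) = T(1) exists. T(1) = −10; solving −7x − 5 = −10 for x < 1 gives x = (−10 + 5)/(−7) = 5/7.

5/7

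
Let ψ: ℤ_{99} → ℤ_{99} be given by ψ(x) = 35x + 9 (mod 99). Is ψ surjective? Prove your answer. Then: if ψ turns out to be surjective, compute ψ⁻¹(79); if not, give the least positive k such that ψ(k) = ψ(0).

2

Since gcd(35, 99) = 1, 35 is invertible modulo 99. Euclid's algorithm: 99 = 2·35 + 29, 35 = 1·29 + 6, 29 = 4·6 + 5, 6 = 1·5 + 1; back-substituting gives 1 = 17·35 − 6·99, so 35⁻¹ ≡ 17 (mod 99).
For any y ∈ ℤ_{99}, x = 17(y − 9) mod 99 satisfies ψ(x) = 35·17(y − 9) + 9 ≡ y (since 35·17 ≡ 1 mod 99). So every y has a preimage.
Thus ψ is surjective.
Since ψ is surjective, we find ψ⁻¹(79): we need 35x ≡ 79 − 9 ≡ 70 (mod 99). Using 35⁻¹ = 17: x ≡ 17·70 = 1190 = 12·99 + 2, so x = 2.
Check: ψ(2) = 35·2 + 9 = 79 ≡ 79 (mod 99).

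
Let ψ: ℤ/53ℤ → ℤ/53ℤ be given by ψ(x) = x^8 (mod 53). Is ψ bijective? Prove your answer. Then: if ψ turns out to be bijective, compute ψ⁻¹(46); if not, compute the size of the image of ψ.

14

ψ(2): Repeated squaring mod 53: 2^1 ≡ 2, 2^2 ≡ 2² = 4, 2^4 ≡ 4² = 16, 2^8 ≡ 16² = 256 ≡ 44. So 2^8 ≡ 44 (mod 53).
ψ(7): Repeated squaring mod 53: 7^1 ≡ 7, 7^2 ≡ 7² = 49, 7^4 ≡ 49² = 2401 ≡ 16, 7^8 ≡ 16² = 256 ≡ 44. So 7^8 ≡ 44 (mod 53).
So ψ(2) = ψ(7) = 44 while 2 ≠ 7, therefore ψ is not injective, hence not bijective.
Since ψ is not bijective, we determine |image(ψ)|. Computing x^8 mod 53 for each x (by repeated squaring, reducing mod 53 at every step), the values ψ(0), ψ(1), …, ψ(52) are: 0, 1, 44, 42, 28, 15, 46, 44, 13, 15, 24, 10, 10, 36, 28, 47, 42, 49, 24, 36, 49, 46, 16, 1, 16, 13, 47, 47, 13, 16, 1, 16, 46, 49, 36, 24, 49, 42, 47, 28, 36, 10, 10, 24, 15, 13, 44, 46, 15, 28, 42, 44, 1.
The distinct values are {0, 1, 10, 13, 15, 16, 24, 28, 36, 42, 44, 46, 47, 49}; there are 14 of them.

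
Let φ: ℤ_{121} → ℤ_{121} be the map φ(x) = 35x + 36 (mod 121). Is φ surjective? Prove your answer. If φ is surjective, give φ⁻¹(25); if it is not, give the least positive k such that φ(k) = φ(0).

55

Since gcd(35, 121) = 1, 35 is invertible modulo 121. Euclid's algorithm: 121 = 3·35 + 16, 35 = 2·16 + 3, 16 = 5·3 + 1; back-substituting gives 1 = 83·35 − 24·121, so 35⁻¹ ≡ 83 (mod 121).
Then y ↦ 83(y − 36) is a two-sided inverse to φ, so every y ∈ ℤ_{121} has a preimage.
Hence φ is surjective.
Since φ is surjective, we compute φ⁻¹(25): solve 35x + 36 ≡ 25 (mod 121), i.e. 35x ≡ 110 (mod 121).
Multiplying by 35⁻¹ = 83 gives x ≡ 83·110 = 9130 = 75·121 + 55 ≡ 55 (mod 121).
Check: φ(55) = 35·55 + 36 = 1961 = 16·121 + 25 ≡ 25 (mod 121).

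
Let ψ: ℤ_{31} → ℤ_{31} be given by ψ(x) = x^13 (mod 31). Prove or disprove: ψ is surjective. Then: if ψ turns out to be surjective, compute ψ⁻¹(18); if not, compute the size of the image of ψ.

Since 31 is prime, the nonzero elements of ℤ_{31} form a cyclic group of order 30.
As gcd(13, 30) = 1, raising to the 13th power is a bijection on this group: if x_1^13 ≡ x_2^13 then (x_1x_2^{−1})^13 = 1, and the only element of order dividing gcd(13, 30) = 1 is 1, so x_1 = x_2.
With ψ(0) = 0 this makes ψ injective on all of ℤ_{31}, hence bijective (finite equal-size domain and codomain). In particular ψ is surjective.
Since ψ is surjective, we find the preimage of 18. The inverse of x ↦ x^13 on (ℤ_{31})^× is x ↦ x^7, because 13·7 = 91 = 3·30 + 1 ≡ 1 (mod 30) and x^{30} = 1 for x ≠ 0 (Fermat). So ψ⁻¹(18) = 18^7 mod 31.
Repeated squaring mod 31: 18^1 ≡ 18, 18^2 ≡ 18² = 324 ≡ 14, 18^4 ≡ 14² = 196 ≡ 10. Since 7 = 4 + 2 + 1, 18^7 ≡ 10·14·18: 10·14 = 140 ≡ 16, then 16·18 = 288 ≡ 9. So 18^7 ≡ 9 (mod 31).
Hence ψ⁻¹(18) = 9.

9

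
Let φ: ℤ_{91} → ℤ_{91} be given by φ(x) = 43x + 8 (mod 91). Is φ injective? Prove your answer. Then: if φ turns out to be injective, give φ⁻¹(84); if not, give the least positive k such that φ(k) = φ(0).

By definition, injectivity means: for all x_1, x_2 in the domain, φ(x_1) = φ(x_2) implies x_1 = x_2.
If φ(x_1) = φ(x_2), then 43x_1 ≡ 43x_2 (mod 91). Because gcd(43, 91) = 1, we may cancel 43 to get x_1 ≡ x_2 (mod 91).
Hence φ is injective.
We now compute 43⁻¹ mod 91 explicitly. Euclid's algorithm: 91 = 2·43 + 5, 43 = 8·5 + 3, 5 = 1·3 + 2, 3 = 1·2 + 1; back-substituting gives 1 = 36·43 − 17·91, so 43⁻¹ ≡ 36 (mod 91).
Since φ is injective, we compute φ⁻¹(84): solve 43x + 8 ≡ 84 (mod 91), i.e. 43x ≡ 76 (mod 91).
Multiplying by 43⁻¹ = 36 gives x ≡ 36·76 = 2736 = 30·91 + 6 ≡ 6 (mod 91).
Check: φ(6) = 43·6 + 8 = 266 = 2·91 + 84 ≡ 84 (mod 91).

6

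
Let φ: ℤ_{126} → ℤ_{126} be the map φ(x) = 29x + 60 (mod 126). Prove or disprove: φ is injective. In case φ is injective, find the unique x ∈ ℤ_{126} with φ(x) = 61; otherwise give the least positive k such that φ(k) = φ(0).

Recall that φ is injective when φ(s) = φ(t) forces s = t.
Suppose φ(s) = φ(t) in ℤ_{126}. Then 29s + 60 ≡ 29t + 60 (mod 126), hence 29(s − t) ≡ 0 (mod 126).
Since gcd(29, 126) = 1, 29 is invertible modulo 126, therefore s − t ≡ 0 (mod 126), i.e. s = t.
Thus φ is injective.
We now compute 29⁻¹ mod 126 explicitly. Euclid's algorithm: 126 = 4·29 + 10, 29 = 2·10 + 9, 10 = 1·9 + 1; back-substituting gives 1 = 113·29 − 26·126, so 29⁻¹ ≡ 113 (mod 126).
Since φ is injective, we find φ⁻¹(61): we need 29x ≡ 61 − 60 ≡ 1 (mod 126). Using 29⁻¹ = 113: x ≡ 113·1 = 113, so x = 113.
Check: φ(113) = 29·113 + 60 = 3337 = 26·126 + 61 ≡ 61 (mod 126).

113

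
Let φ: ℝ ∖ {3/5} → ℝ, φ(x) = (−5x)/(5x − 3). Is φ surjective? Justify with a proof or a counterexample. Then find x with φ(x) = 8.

8/15

If φ(x) = −1, cross-multiplying gives 5(−5x) = −5(5x − 3), which simplifies to 0 = 15 — false.  So −1 has no preimage and φ is not surjective.
Solving φ(x) = 8: cross-multiplying gives −5x = 8(5x − 3), which rearranges to −45x = −24, so x = 8/15.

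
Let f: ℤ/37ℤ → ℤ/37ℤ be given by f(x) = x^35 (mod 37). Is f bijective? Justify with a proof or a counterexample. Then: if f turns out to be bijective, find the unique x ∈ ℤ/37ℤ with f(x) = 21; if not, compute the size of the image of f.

Since 37 is prime, the nonzero elements of ℤ/37ℤ form a cyclic group of order 36.
As gcd(35, 36) = 1, raising to the 35th power is a bijection on this group: if u^35 ≡ v^35 then (uv^{−1})^35 = 1, and the only element of order dividing gcd(35, 36) = 1 is 1, so u = v.
With f(0) = 0 this makes f injective on all of ℤ/37ℤ, hence bijective (finite equal-size domain and codomain). In particular f is bijective.
Since f is bijective, we find the preimage of 21. The inverse of x ↦ x^35 on (ℤ/37ℤ)^× is x ↦ x^35, because 35·35 = 1225 = 34·36 + 1 ≡ 1 (mod 36) and x^{36} = 1 for x ≠ 0 (Fermat). So f⁻¹(21) = 21^35 mod 37.
Repeated squaring mod 37: 21^1 ≡ 21, 21^2 ≡ 21² = 441 ≡ 34, 21^4 ≡ 34² = 1156 ≡ 9, 21^8 ≡ 9² = 81 ≡ 7, 21^16 ≡ 7² = 49 ≡ 12, 21^32 ≡ 12² = 144 ≡ 33. Since 35 = 32 + 2 + 1, 21^35 ≡ 33·34·21: 33·34 = 1122 ≡ 12, then 12·21 = 252 ≡ 30. So 21^35 ≡ 30 (mod 37).
Hence f⁻¹(21) = 30.

30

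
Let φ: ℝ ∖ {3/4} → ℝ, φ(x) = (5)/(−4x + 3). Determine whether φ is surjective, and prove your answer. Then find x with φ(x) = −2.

If φ(x) = 0, cross-multiplying gives −4(5) = 0(−4x + 3), which simplifies to −20 = 0 — false.  So 0 has no preimage and φ is not surjective.
Solving φ(x) = −2: cross-multiplying gives 5 = −2(−4x + 3), which rearranges to −8x = −11, so x = 11/8.

11/8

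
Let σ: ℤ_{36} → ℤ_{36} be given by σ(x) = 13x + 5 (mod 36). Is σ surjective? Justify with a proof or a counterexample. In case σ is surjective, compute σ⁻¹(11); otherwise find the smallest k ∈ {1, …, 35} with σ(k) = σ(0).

6

Since gcd(13, 36) = 1, 13 is invertible modulo 36. Euclid's algorithm: 36 = 2·13 + 10, 13 = 1·10 + 3, 10 = 3·3 + 1; back-substituting gives 1 = 25·13 − 9·36, so 13⁻¹ ≡ 25 (mod 36).
For any y ∈ ℤ_{36}, x = 25(y − 5) mod 36 satisfies σ(x) = 13·25(y − 5) + 5 ≡ y (since 13·25 ≡ 1 mod 36). So every y has a preimage.
Hence σ is surjective.
Since σ is surjective, we compute σ⁻¹(11): solve 13x + 5 ≡ 11 (mod 36), i.e. 13x ≡ 6 (mod 36).
Multiplying by 13⁻¹ = 25 gives x ≡ 25·6 = 150 = 4·36 + 6 ≡ 6 (mod 36).
Check: σ(6) = 13·6 + 5 = 83 = 2·36 + 11 ≡ 11 (mod 36).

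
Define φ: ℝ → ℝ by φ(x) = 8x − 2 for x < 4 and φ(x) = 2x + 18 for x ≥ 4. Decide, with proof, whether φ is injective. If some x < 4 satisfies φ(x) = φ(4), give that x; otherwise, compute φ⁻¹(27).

Both pieces are strictly increasing (slopes 8 and 2), so each is injective on its own interval.
The left piece maps (−∞, 4) onto (−∞, 30); the right piece maps [4, ∞) onto [26, ∞).
These images overlap. In particular φ(4) = 26 (right piece), and solving 8x − 2 = 26 on the left piece gives x = 7/2 < 4.
So φ(7/2) = φ(4) with 7/2 ≠ 4, and φ is not injective. This x = 7/2 is the requested value below 4.

7/2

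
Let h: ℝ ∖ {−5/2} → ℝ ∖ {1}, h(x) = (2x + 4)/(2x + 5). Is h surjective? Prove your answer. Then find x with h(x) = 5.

For any y ≠ 1, solving y(2x + 5) = 2x + 4 for x gives a well-defined x ≠ −5/2. So h is surjective.
Solving h(x) = 5: cross-multiplying gives 2x + 4 = 5(2x + 5), which rearranges to −8x = 21, so x = −21/8.

-21/8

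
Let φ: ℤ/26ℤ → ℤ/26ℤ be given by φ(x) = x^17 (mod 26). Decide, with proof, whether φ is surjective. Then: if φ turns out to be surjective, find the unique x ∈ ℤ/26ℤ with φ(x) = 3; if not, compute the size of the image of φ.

Computing x^17 mod 26 for each x (by repeated squaring, reducing mod 26 at every step), the values φ(0), φ(1), …, φ(25) are: 0, 1, 6, 9, 10, 5, 2, 11, 8, 3, 4, 7, 12, 13, 14, 19, 22, 23, 18, 15, 24, 21, 16, 17, 20, 25.
Every element of ℤ/26ℤ appears exactly once in this list, so φ is a bijection, and in particular surjective.
Since φ is surjective, we read off the preimage of 3 from the same table: φ(9) = 3, so φ⁻¹(3) = 9.

9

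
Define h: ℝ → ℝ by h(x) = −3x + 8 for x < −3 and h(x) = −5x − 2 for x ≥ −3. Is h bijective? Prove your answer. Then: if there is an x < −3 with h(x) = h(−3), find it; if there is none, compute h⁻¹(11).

-13/5

Both pieces are strictly decreasing (slopes −3 and −5), so each is injective on its own interval.
The left piece maps (−∞, −3) onto (17, ∞); the right piece maps [−3, ∞) onto (−∞, 13].
The images leave a gap (17 has no preimage), so h is not surjective, hence not bijective.
Because the two images are disjoint, no x < −3 has h(x) = h(−3), so we compute h⁻¹(11): 11 lies in (−∞, 13], so solve −5x − 2 = 11: x = (11 + 2)/(−5) = −13/5.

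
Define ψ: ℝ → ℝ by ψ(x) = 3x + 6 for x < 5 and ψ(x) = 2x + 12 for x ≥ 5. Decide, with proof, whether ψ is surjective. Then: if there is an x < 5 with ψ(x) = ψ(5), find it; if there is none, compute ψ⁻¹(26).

7

Both pieces are strictly increasing (slopes 3 and 2), so each is injective on its own interval.
The left piece maps (−∞, 5) onto (−∞, 21); the right piece maps [5, ∞) onto [22, ∞).
The union (−∞, 21) ∪ [22, ∞) omits the interval between 21 and 22; in particular 21 has no preimage. So ψ is not surjective.
Because the two images are disjoint, no x < 5 has ψ(x) = ψ(5), so we compute ψ⁻¹(26): 26 lies in [22, ∞), so solve 2x + 12 = 26: x = (26 − 12)/2 = 7.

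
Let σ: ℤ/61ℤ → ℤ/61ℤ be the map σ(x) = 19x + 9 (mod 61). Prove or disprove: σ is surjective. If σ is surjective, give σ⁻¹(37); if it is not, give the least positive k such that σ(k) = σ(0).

Recall: surjectivity means every element of the codomain has a preimage under σ.
Since gcd(19, 61) = 1, 19 is invertible modulo 61. Euclid's algorithm: 61 = 3·19 + 4, 19 = 4·4 + 3, 4 = 1·3 + 1; back-substituting gives 1 = 45·19 − 14·61, so 19⁻¹ ≡ 45 (mod 61).
For any y ∈ ℤ/61ℤ, x = 45(y − 9) mod 61 satisfies σ(x) = 19·45(y − 9) + 9 ≡ y (since 19·45 ≡ 1 mod 61). So every y has a preimage.
Hence σ is surjective.
Since σ is surjective, we find σ⁻¹(37): we need 19x ≡ 37 − 9 ≡ 28 (mod 61). Using 19⁻¹ = 45: x ≡ 45·28 = 1260 = 20·61 + 40, so x = 40.
Check: σ(40) = 19·40 + 9 = 769 = 12·61 + 37 ≡ 37 (mod 61).

40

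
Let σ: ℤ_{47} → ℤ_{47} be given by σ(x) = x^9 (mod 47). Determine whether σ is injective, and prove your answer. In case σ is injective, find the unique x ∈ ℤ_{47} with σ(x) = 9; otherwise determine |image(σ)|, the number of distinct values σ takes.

Since 47 is prime, the nonzero elements of ℤ_{47} form a cyclic group of order 46.
As gcd(9, 46) = 1, raising to the 9th power is a bijection on this group: if x_1^9 ≡ x_2^9 then (x_1x_2^{−1})^9 = 1, and the only element of order dividing gcd(9, 46) = 1 is 1, so x_1 = x_2.
With σ(0) = 0 this makes σ injective on all of ℤ_{47}, hence bijective (finite equal-size domain and codomain). In particular σ is injective.
Since σ is injective, we find the preimage of 9. The inverse of x ↦ x^9 on (ℤ_{47})^× is x ↦ x^41, because 9·41 = 369 = 8·46 + 1 ≡ 1 (mod 46) and x^{46} = 1 for x ≠ 0 (Fermat). So σ⁻¹(9) = 9^41 mod 47.
Repeated squaring mod 47: 9^1 ≡ 9, 9^2 ≡ 9² = 81 ≡ 34, 9^4 ≡ 34² = 1156 ≡ 28, 9^8 ≡ 28² = 784 ≡ 32, 9^16 ≡ 32² = 1024 ≡ 37, 9^32 ≡ 37² = 1369 ≡ 6. Since 41 = 32 + 8 + 1, 9^41 ≡ 6·32·9: 6·32 = 192 ≡ 4, then 4·9 = 36. So 9^41 ≡ 36 (mod 47).
Hence σ⁻¹(9) = 36.

36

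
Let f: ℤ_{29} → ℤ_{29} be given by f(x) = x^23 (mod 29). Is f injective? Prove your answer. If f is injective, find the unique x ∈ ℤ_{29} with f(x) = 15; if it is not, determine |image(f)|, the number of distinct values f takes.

Since 29 is prime, the nonzero elements of ℤ_{29} form a cyclic group of order 28.
As gcd(23, 28) = 1, raising to the 23rd power is a bijection on this group: if a^23 ≡ b^23 then (ab^{−1})^23 = 1, and the only element of order dividing gcd(23, 28) = 1 is 1, so a = b.
With f(0) = 0 this makes f injective on all of ℤ_{29}, hence bijective (finite equal-size domain and codomain). In particular f is injective.
Since f is injective, we find the preimage of 15. The inverse of x ↦ x^23 on (ℤ_{29})^× is x ↦ x^11, because 23·11 = 253 = 9·28 + 1 ≡ 1 (mod 28) and x^{28} = 1 for x ≠ 0 (Fermat). So f⁻¹(15) = 15^11 mod 29.
Repeated squaring mod 29: 15^1 ≡ 15, 15^2 ≡ 15² = 225 ≡ 22, 15^4 ≡ 22² = 484 ≡ 20, 15^8 ≡ 20² = 400 ≡ 23. Since 11 = 8 + 2 + 1, 15^11 ≡ 23·22·15: 23·22 = 506 ≡ 13, then 13·15 = 195 ≡ 21. So 15^11 ≡ 21 (mod 29).
Hence f⁻¹(15) = 21.

21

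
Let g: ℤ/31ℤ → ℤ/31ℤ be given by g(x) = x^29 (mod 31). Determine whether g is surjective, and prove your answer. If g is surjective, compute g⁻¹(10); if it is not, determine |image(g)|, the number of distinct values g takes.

28

Since 31 is prime, the nonzero elements of ℤ/31ℤ form a cyclic group of order 30.
As gcd(29, 30) = 1, raising to the 29th power is a bijection on this group: if s^29 ≡ t^29 then (st^{−1})^29 = 1, and the only element of order dividing gcd(29, 30) = 1 is 1, so s = t.
With g(0) = 0 this makes g injective on all of ℤ/31ℤ, hence bijective (finite equal-size domain and codomain). In particular g is surjective.
Since g is surjective, we find the preimage of 10. The inverse of x ↦ x^29 on (ℤ/31ℤ)^× is x ↦ x^29, because 29·29 = 841 = 28·30 + 1 ≡ 1 (mod 30) and x^{30} = 1 for x ≠ 0 (Fermat). So g⁻¹(10) = 10^29 mod 31.
Repeated squaring mod 31: 10^1 ≡ 10, 10^2 ≡ 10² = 100 ≡ 7, 10^4 ≡ 7² = 49 ≡ 18, 10^8 ≡ 18² = 324 ≡ 14, 10^16 ≡ 14² = 196 ≡ 10. Since 29 = 16 + 8 + 4 + 1, 10^29 ≡ 10·14·18·10: 10·14 = 140 ≡ 16, then 16·18 = 288 ≡ 9, then 9·10 = 90 ≡ 28. So 10^29 ≡ 28 (mod 31).
Hence g⁻¹(10) = 28.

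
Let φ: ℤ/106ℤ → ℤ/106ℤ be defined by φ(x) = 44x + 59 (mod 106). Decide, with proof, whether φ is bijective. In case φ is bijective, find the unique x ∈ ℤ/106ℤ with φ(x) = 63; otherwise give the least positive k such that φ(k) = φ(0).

53

We have gcd(44, 106) = 2 > 1. Taking a = 0 and b = 53: φ(0) = 59 and φ(53) = 44·53 + 59 = 2391 ≡ 59 (mod 106).
So φ(0) = φ(53) while 0 ≠ 53, so φ is not injective, hence not bijective.
Since φ is not bijective, we find the least positive k with φ(k) = φ(0): this means 44k ≡ 0 (mod 106), i.e. 106 ∣ 44k. Since gcd(44, 106) = 2, dividing through by 2 this holds exactly when 53 ∣ 22k, and as gcd(22, 53) = 1, exactly when 53 ∣ k.
The smallest positive such k is 53.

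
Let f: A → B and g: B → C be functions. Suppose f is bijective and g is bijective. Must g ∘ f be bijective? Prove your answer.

bijective

Injectivity: if g(f(a)) = g(f(b)) then f(a) = f(b) (g injective) so a = b (f injective).
Surjectivity: for c ∈ C pick b with g(b) = c, then a with f(a) = b; then (g ∘ f)(a) = c.
Hence g ∘ f is bijective.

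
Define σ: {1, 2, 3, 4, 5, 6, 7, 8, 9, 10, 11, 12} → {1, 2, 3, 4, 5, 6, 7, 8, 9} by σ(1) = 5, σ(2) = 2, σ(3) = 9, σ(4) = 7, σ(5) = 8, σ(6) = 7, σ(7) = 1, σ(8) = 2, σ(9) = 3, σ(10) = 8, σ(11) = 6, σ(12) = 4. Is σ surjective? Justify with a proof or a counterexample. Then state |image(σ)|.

9

Every element of the codomain has a preimage: 1 = σ(7), 2 = σ(2), 3 = σ(9), 4 = σ(12), 5 = σ(1), 6 = σ(11), 7 = σ(4), 8 = σ(5), 9 = σ(3).
Hence σ is surjective.
The image of σ is {1, 2, 3, 4, 5, 6, 7, 8, 9}, which has 9 elements.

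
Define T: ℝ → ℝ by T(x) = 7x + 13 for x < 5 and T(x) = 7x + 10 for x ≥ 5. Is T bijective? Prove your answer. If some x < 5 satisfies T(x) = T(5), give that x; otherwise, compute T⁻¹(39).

32/7

Both pieces are strictly increasing (slopes 7 and 7), so each is injective on its own interval.
The left piece maps (−∞, 5) onto (−∞, 48); the right piece maps [5, ∞) onto [45, ∞).
These images overlap. In particular T(5) = 45 (right piece), and solving 7x + 13 = 45 on the left piece gives x = 32/7 < 5.
So T(32/7) = T(5) with 32/7 ≠ 5, and T is not injective, hence not bijective. This x = 32/7 is the requested value below 5.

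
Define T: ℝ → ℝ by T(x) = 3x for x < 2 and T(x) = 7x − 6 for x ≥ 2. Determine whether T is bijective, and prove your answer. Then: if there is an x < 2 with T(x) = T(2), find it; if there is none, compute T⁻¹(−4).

-4/3

Both pieces are strictly increasing (slopes 3 and 7), so each is injective on its own interval.
The left piece maps (−∞, 2) onto (−∞, 6); the right piece maps [2, ∞) onto [8, ∞).
The images leave a gap (6 has no preimage), so T is not surjective, hence not bijective.
Because the two images are disjoint, no x < 2 has T(x) = T(2), so we compute T⁻¹(−4): −4 lies in (−∞, 6), so solve 3x = −4: x = (−4 − 0)/3 = −4/3.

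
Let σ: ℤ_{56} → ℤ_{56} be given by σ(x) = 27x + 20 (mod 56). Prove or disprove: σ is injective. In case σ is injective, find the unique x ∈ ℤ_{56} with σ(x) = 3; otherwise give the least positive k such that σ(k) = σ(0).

45

Recall: injectivity means: for all s, t in the domain, σ(s) = σ(t) implies s = t.
If σ(s) = σ(t), then 27s ≡ 27t (mod 56). Because gcd(27, 56) = 1, we may cancel 27 to get s ≡ t (mod 56).
So σ is injective.
We now compute 27⁻¹ mod 56 explicitly. Euclid's algorithm: 56 = 2·27 + 2, 27 = 13·2 + 1; back-substituting gives 1 = 27·27 − 13·56, so 27⁻¹ ≡ 27 (mod 56).
Since σ is injective, we find σ⁻¹(3): we need 27x ≡ 3 − 20 ≡ 39 (mod 56). Using 27⁻¹ = 27: x ≡ 27·39 = 1053 = 18·56 + 45, so x = 45.
Check: σ(45) = 27·45 + 20 = 1235 = 22·56 + 3 ≡ 3 (mod 56).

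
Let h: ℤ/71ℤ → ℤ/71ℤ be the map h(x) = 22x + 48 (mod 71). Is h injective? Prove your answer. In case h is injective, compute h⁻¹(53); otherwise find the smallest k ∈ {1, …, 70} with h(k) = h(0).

68

Recall: h is injective when h(a) = h(b) forces a = b.
Suppose h(a) = h(b) in ℤ/71ℤ. Then 22a + 48 ≡ 22b + 48 (mod 71), therefore 22(a − b) ≡ 0 (mod 71).
Since gcd(22, 71) = 1, 22 is invertible modulo 71, so a − b ≡ 0 (mod 71), i.e. a = b.
So h is injective.
We now compute 22⁻¹ mod 71 explicitly. Euclid's algorithm: 71 = 3·22 + 5, 22 = 4·5 + 2, 5 = 2·2 + 1; back-substituting gives 1 = 42·22 − 13·71, so 22⁻¹ ≡ 42 (mod 71).
Since h is injective, we find h⁻¹(53): we need 22x ≡ 53 − 48 ≡ 5 (mod 71). Using 22⁻¹ = 42: x ≡ 42·5 = 210 = 2·71 + 68, so x = 68.
Check: h(68) = 22·68 + 48 = 1544 = 21·71 + 53 ≡ 53 (mod 71).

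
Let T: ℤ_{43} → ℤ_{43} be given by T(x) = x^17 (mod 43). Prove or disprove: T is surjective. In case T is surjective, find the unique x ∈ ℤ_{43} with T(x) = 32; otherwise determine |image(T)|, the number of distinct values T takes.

27

Since 43 is prime, the nonzero elements of ℤ_{43} form a cyclic group of order 42.
As gcd(17, 42) = 1, raising to the 17th power is a bijection on this group: if x_1^17 ≡ x_2^17 then (x_1x_2^{−1})^17 = 1, and the only element of order dividing gcd(17, 42) = 1 is 1, so x_1 = x_2.
With T(0) = 0 this makes T injective on all of ℤ_{43}, hence bijective (finite equal-size domain and codomain). In particular T is surjective.
Since T is surjective, we find the preimage of 32. The inverse of x ↦ x^17 on (ℤ_{43})^× is x ↦ x^5, because 17·5 = 85 = 2·42 + 1 ≡ 1 (mod 42) and x^{42} = 1 for x ≠ 0 (Fermat). So T⁻¹(32) = 32^5 mod 43.
Repeated squaring mod 43: 32^1 ≡ 32, 32^2 ≡ 32² = 1024 ≡ 35, 32^4 ≡ 35² = 1225 ≡ 21. Since 5 = 4 + 1, 32^5 ≡ 21·32: 21·32 = 672 ≡ 27. So 32^5 ≡ 27 (mod 43).
Hence T⁻¹(32) = 27.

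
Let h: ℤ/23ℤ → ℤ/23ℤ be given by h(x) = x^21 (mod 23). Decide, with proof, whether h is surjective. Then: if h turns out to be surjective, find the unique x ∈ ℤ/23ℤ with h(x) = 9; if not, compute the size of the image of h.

18

Since 23 is prime, the nonzero elements of ℤ/23ℤ form a cyclic group of order 22.
As gcd(21, 22) = 1, raising to the 21st power is a bijection on this group: if a^21 ≡ b^21 then (ab^{−1})^21 = 1, and the only element of order dividing gcd(21, 22) = 1 is 1, so a = b.
With h(0) = 0 this makes h injective on all of ℤ/23ℤ, hence bijective (finite equal-size domain and codomain). In particular h is surjective.
Since h is surjective, we find the preimage of 9. The inverse of x ↦ x^21 on (ℤ/23ℤ)^× is x ↦ x^21, because 21·21 = 441 = 20·22 + 1 ≡ 1 (mod 22) and x^{22} = 1 for x ≠ 0 (Fermat). So h⁻¹(9) = 9^21 mod 23.
Repeated squaring mod 23: 9^1 ≡ 9, 9^2 ≡ 9² = 81 ≡ 12, 9^4 ≡ 12² = 144 ≡ 6, 9^8 ≡ 6² = 36 ≡ 13, 9^16 ≡ 13² = 169 ≡ 8. Since 21 = 16 + 4 + 1, 9^21 ≡ 8·6·9: 8·6 = 48 ≡ 2, then 2·9 = 18. So 9^21 ≡ 18 (mod 23).
Hence h⁻¹(9) = 18.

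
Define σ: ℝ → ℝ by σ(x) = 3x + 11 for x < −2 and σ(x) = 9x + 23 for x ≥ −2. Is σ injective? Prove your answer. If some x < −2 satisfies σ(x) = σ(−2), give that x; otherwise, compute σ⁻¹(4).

Both pieces are strictly increasing (slopes 3 and 9), so each is injective on its own interval.
The left piece maps (−∞, −2) onto (−∞, 5); the right piece maps [−2, ∞) onto [5, ∞).
These images are disjoint, so no value is attained by both pieces. So σ is injective.
Because the two images are disjoint, no x < −2 has σ(x) = σ(−2), so we compute σ⁻¹(4): 4 lies in (−∞, 5), so solve 3x + 11 = 4: x = (4 − 11)/3 = −7/3.

-7/3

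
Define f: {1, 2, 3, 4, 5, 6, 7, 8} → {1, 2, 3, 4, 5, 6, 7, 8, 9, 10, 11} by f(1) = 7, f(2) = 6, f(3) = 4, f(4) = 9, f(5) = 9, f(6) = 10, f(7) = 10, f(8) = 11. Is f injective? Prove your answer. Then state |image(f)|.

f(4) = 9 = f(5) with 4 ≠ 5, so f is not injective.
The image of f is {4, 6, 7, 9, 10, 11}, which has 6 elements.

6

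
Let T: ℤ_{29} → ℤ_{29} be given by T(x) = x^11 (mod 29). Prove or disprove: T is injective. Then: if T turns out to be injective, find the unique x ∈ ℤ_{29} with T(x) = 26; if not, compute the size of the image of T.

Since 29 is prime, the nonzero elements of ℤ_{29} form a cyclic group of order 28.
As gcd(11, 28) = 1, raising to the 11th power is a bijection on this group: if a^11 ≡ b^11 then (ab^{−1})^11 = 1, and the only element of order dividing gcd(11, 28) = 1 is 1, so a = b.
With T(0) = 0 this makes T injective on all of ℤ_{29}, hence bijective (finite equal-size domain and codomain). In particular T is injective.
Since T is injective, we find the preimage of 26. The inverse of x ↦ x^11 on (ℤ_{29})^× is x ↦ x^23, because 11·23 = 253 = 9·28 + 1 ≡ 1 (mod 28) and x^{28} = 1 for x ≠ 0 (Fermat). So T⁻¹(26) = 26^23 mod 29.
Repeated squaring mod 29: 26^1 ≡ 26, 26^2 ≡ 26² = 676 ≡ 9, 26^4 ≡ 9² = 81 ≡ 23, 26^8 ≡ 23² = 529 ≡ 7, 26^16 ≡ 7² = 49 ≡ 20. Since 23 = 16 + 4 + 2 + 1, 26^23 ≡ 20·23·9·26: 20·23 = 460 ≡ 25, then 25·9 = 225 ≡ 22, then 22·26 = 572 ≡ 21. So 26^23 ≡ 21 (mod 29).
Hence T⁻¹(26) = 21.

21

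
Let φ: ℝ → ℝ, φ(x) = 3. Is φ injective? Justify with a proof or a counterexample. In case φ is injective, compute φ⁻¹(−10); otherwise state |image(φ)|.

1

By definition, φ is injective if φ(u) = φ(v) implies u = v.
φ(0) = 3 = φ(1) with 0 ≠ 1, so φ is not injective.
Since φ is not injective, we state |image(φ)|: the image of φ is {3}, which has 1 element.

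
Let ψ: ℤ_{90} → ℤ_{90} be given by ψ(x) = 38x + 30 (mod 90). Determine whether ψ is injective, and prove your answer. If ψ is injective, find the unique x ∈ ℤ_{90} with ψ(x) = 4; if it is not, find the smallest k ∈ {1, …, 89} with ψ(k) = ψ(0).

45

Recall that ψ is injective when ψ(a) = ψ(b) forces a = b.
We have gcd(38, 90) = 2 > 1. Taking a = 0 and b = 45: ψ(0) = 30 and ψ(45) = 38·45 + 30 = 1740 ≡ 30 (mod 90).
So ψ(0) = ψ(45) while 0 ≠ 45, hence ψ is not injective.
Since ψ is not injective, we find the least positive k with ψ(k) = ψ(0): this means 38k ≡ 0 (mod 90), i.e. 90 ∣ 38k. Since gcd(38, 90) = 2, dividing through by 2 this holds exactly when 45 ∣ 19k, and as gcd(19, 45) = 1, exactly when 45 ∣ k.
The smallest positive such k is 45.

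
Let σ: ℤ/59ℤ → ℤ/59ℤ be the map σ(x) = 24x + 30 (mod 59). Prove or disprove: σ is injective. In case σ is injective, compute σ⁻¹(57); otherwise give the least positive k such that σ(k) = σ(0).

By definition, injectivity means: for all a, b in the domain, σ(a) = σ(b) implies a = b.
If σ(a) = σ(b), then 24a ≡ 24b (mod 59). Because gcd(24, 59) = 1, we may cancel 24 to get a ≡ b (mod 59).
Hence σ is injective.
We now compute 24⁻¹ mod 59 explicitly. Euclid's algorithm: 59 = 2·24 + 11, 24 = 2·11 + 2, 11 = 5·2 + 1; back-substituting gives 1 = 32·24 − 13·59, so 24⁻¹ ≡ 32 (mod 59).
Since σ is injective, we find σ⁻¹(57): we need 24x ≡ 57 − 30 ≡ 27 (mod 59). Using 24⁻¹ = 32: x ≡ 32·27 = 864 = 14·59 + 38, so x = 38.
Check: σ(38) = 24·38 + 30 = 942 = 15·59 + 57 ≡ 57 (mod 59).

38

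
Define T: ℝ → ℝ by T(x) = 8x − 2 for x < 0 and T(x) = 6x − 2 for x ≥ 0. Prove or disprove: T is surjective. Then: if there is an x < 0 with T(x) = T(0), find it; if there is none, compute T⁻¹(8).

5/3

Both pieces are strictly increasing (slopes 8 and 6), so each is injective on its own interval.
The left piece maps (−∞, 0) onto (−∞, −2); the right piece maps [0, ∞) onto [−2, ∞).
These images together cover ℝ, so T is surjective.
Because the two images are disjoint, no x < 0 has T(x) = T(0), so we compute T⁻¹(8): 8 lies in [−2, ∞), so solve 6x − 2 = 8: x = (8 + 2)/6 = 5/3.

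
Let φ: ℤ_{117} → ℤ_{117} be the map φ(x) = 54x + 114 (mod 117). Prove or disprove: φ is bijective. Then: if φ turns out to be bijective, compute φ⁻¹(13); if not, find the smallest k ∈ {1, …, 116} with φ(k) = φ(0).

13

By definition, φ is injective when φ(u) = φ(v) forces u = v.
We have gcd(54, 117) = 9 > 1. Taking u = 0 and v = 13: φ(0) = 114 and φ(13) = 54·13 + 114 = 816 ≡ 114 (mod 117).
So φ(0) = φ(13) while 0 ≠ 13, thus φ is not injective, hence not bijective.
Since φ is not bijective, we find the least positive k with φ(k) = φ(0): this means 54k ≡ 0 (mod 117), i.e. 117 ∣ 54k. Since gcd(54, 117) = 9, dividing through by 9 this holds exactly when 13 ∣ 6k, and as gcd(6, 13) = 1, exactly when 13 ∣ k.
The smallest positive such k is 13.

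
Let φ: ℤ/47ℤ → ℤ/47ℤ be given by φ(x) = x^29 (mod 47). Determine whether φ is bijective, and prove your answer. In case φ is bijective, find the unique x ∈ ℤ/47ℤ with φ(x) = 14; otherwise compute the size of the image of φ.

17

Since 47 is prime, the nonzero elements of ℤ/47ℤ form a cyclic group of order 46.
As gcd(29, 46) = 1, raising to the 29th power is a bijection on this group: if s^29 ≡ t^29 then (st^{−1})^29 = 1, and the only element of order dividing gcd(29, 46) = 1 is 1, so s = t.
With φ(0) = 0 this makes φ injective on all of ℤ/47ℤ, hence bijective (finite equal-size domain and codomain). In particular φ is bijective.
Since φ is bijective, we find the preimage of 14. The inverse of x ↦ x^29 on (ℤ/47ℤ)^× is x ↦ x^27, because 29·27 = 783 = 17·46 + 1 ≡ 1 (mod 46) and x^{46} = 1 for x ≠ 0 (Fermat). So φ⁻¹(14) = 14^27 mod 47.
Repeated squaring mod 47: 14^1 ≡ 14, 14^2 ≡ 14² = 196 ≡ 8, 14^4 ≡ 8² = 64 ≡ 17, 14^8 ≡ 17² = 289 ≡ 7, 14^16 ≡ 7² = 49 ≡ 2. Since 27 = 16 + 8 + 2 + 1, 14^27 ≡ 2·7·8·14: 2·7 = 14, then 14·8 = 112 ≡ 18, then 18·14 = 252 ≡ 17. So 14^27 ≡ 17 (mod 47).
Hence φ⁻¹(14) = 17.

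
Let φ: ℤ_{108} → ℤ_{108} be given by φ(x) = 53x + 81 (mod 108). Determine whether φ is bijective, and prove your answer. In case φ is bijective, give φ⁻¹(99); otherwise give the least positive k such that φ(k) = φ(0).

90

Suppose φ(s) = φ(t) in ℤ_{108}. Then 53s + 81 ≡ 53t + 81 (mod 108), therefore 53(s − t) ≡ 0 (mod 108).
Since gcd(53, 108) = 1, 53 is invertible modulo 108, hence s − t ≡ 0 (mod 108), i.e. s = t.
We now compute 53⁻¹ mod 108 explicitly. Euclid's algorithm: 108 = 2·53 + 2, 53 = 26·2 + 1; back-substituting gives 1 = 53·53 − 26·108, so 53⁻¹ ≡ 53 (mod 108).
Then y ↦ 53(y − 81) is a two-sided inverse to φ, so every y ∈ ℤ_{108} has a preimage.
Therefore φ is bijective.
Since φ is bijective, we find φ⁻¹(99): we need 53x ≡ 99 − 81 ≡ 18 (mod 108). Using 53⁻¹ = 53: x ≡ 53·18 = 954 = 8·108 + 90, so x = 90.
Check: φ(90) = 53·90 + 81 = 4851 = 44·108 + 99 ≡ 99 (mod 108).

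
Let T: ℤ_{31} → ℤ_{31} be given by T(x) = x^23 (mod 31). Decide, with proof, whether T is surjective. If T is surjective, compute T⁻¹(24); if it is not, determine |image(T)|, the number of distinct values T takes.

13

Since 31 is prime, the nonzero elements of ℤ_{31} form a cyclic group of order 30.
As gcd(23, 30) = 1, raising to the 23rd power is a bijection on this group: if u^23 ≡ v^23 then (uv^{−1})^23 = 1, and the only element of order dividing gcd(23, 30) = 1 is 1, so u = v.
With T(0) = 0 this makes T injective on all of ℤ_{31}, hence bijective (finite equal-size domain and codomain). In particular T is surjective.
Since T is surjective, we find the preimage of 24. The inverse of x ↦ x^23 on (ℤ_{31})^× is x ↦ x^17, because 23·17 = 391 = 13·30 + 1 ≡ 1 (mod 30) and x^{30} = 1 for x ≠ 0 (Fermat). So T⁻¹(24) = 24^17 mod 31.
Repeated squaring mod 31: 24^1 ≡ 24, 24^2 ≡ 24² = 576 ≡ 18, 24^4 ≡ 18² = 324 ≡ 14, 24^8 ≡ 14² = 196 ≡ 10, 24^16 ≡ 10² = 100 ≡ 7. Since 17 = 16 + 1, 24^17 ≡ 7·24: 7·24 = 168 ≡ 13. So 24^17 ≡ 13 (mod 31).
Hence T⁻¹(24) = 13.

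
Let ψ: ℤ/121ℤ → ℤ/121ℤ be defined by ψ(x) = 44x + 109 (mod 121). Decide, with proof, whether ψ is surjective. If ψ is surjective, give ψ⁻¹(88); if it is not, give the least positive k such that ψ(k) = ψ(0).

Since gcd(44, 121) = 11, we have 44x ≡ 0 (mod 11) for all x, so ψ(x) ≡ 10 (mod 11).
But 0 ≢ 10 (mod 11), so 0 ∈ ℤ/121ℤ has no preimage. Thus ψ is not surjective.
Since ψ is not surjective, we find the least positive k with ψ(k) = ψ(0): this means 44k ≡ 0 (mod 121), i.e. 121 ∣ 44k. Since gcd(44, 121) = 11, dividing through by 11 this holds exactly when 11 ∣ 4k, and as gcd(4, 11) = 1, exactly when 11 ∣ k.
The smallest positive such k is 11.

11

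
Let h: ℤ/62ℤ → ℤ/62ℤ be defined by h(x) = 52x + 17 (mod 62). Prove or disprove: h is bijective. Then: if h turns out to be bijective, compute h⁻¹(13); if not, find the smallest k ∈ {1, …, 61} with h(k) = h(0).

We have gcd(52, 62) = 2 > 1. Taking s = 0 and t = 31: h(0) = 17 and h(31) = 52·31 + 17 = 1629 ≡ 17 (mod 62).
So h(0) = h(31) while 0 ≠ 31, hence h is not injective, hence not bijective.
Since h is not bijective, we find the least positive k with h(k) = h(0): this means 52k ≡ 0 (mod 62), i.e. 62 ∣ 52k. Since gcd(52, 62) = 2, dividing through by 2 this holds exactly when 31 ∣ 26k, and as gcd(26, 31) = 1, exactly when 31 ∣ k.
The smallest positive such k is 31.

31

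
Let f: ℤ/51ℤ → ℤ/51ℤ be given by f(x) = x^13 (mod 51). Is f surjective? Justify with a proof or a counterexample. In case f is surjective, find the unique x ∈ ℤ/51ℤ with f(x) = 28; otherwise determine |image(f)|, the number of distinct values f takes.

10

Computing x^13 mod 51 for each x (by repeated squaring, reducing mod 51 at every step), the values f(0), f(1), …, f(50) are: 0, 1, 32, 12, 4, 20, 27, 40, 26, 42, 28, 41, 48, 13, 5, 36, 16, 17, 18, 49, 29, 21, 37, 44, 6, 43, 8, 45, 7, 14, 30, 22, 2, 33, 34, 35, 15, 46, 38, 3, 10, 23, 9, 25, 11, 24, 31, 47, 39, 19, 50.
Every element of ℤ/51ℤ appears exactly once in this list, so f is a bijection, and in particular surjective.
Since f is surjective, we read off the preimage of 28 from the same table: f(10) = 28, so f⁻¹(28) = 10.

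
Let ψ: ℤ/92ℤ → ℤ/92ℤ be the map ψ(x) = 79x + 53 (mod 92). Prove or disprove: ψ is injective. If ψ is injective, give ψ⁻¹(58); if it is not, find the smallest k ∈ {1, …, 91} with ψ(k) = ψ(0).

35

Recall: ψ is injective if ψ(x_1) = ψ(x_2) implies x_1 = x_2.
If ψ(x_1) = ψ(x_2), then 79x_1 ≡ 79x_2 (mod 92). Because gcd(79, 92) = 1, we may cancel 79 to get x_1 ≡ x_2 (mod 92).
So ψ is injective.
We now compute 79⁻¹ mod 92 explicitly. Euclid's algorithm: 92 = 1·79 + 13, 79 = 6·13 + 1; back-substituting gives 1 = 7·79 − 6·92, so 79⁻¹ ≡ 7 (mod 92).
Since ψ is injective, we find ψ⁻¹(58): we need 79x ≡ 58 − 53 ≡ 5 (mod 92). Using 79⁻¹ = 7: x ≡ 7·5 = 35, so x = 35.
Check: ψ(35) = 79·35 + 53 = 2818 = 30·92 + 58 ≡ 58 (mod 92).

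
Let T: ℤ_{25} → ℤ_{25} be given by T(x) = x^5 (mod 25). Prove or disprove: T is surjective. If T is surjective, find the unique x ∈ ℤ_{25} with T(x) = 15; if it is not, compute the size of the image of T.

5

T(0) = 0^5 = 0.
T(5): Repeated squaring mod 25: 5^1 ≡ 5, 5^2 ≡ 5² = 25 ≡ 0, 5^4 ≡ 0² = 0. Since 5 = 4 + 1, 5^5 ≡ 0·5: 0·5 = 0. So 5^5 ≡ 0 (mod 25).
So T(0) = T(5) = 0 while 0 ≠ 5, thus T is not injective.
A non-injective map from the 25-element set ℤ_{25} to itself takes at most 24 distinct values, so it cannot be surjective. So T is not surjective.
Since T is not surjective, we determine |image(T)|. Computing x^5 mod 25 for each x (by repeated squaring, reducing mod 25 at every step), the values T(0), T(1), …, T(24) are: 0, 1, 7, 18, 24, 0, 1, 7, 18, 24, 0, 1, 7, 18, 24, 0, 1, 7, 18, 24, 0, 1, 7, 18, 24.
The distinct values are {0, 1, 7, 18, 24}; there are 5 of them.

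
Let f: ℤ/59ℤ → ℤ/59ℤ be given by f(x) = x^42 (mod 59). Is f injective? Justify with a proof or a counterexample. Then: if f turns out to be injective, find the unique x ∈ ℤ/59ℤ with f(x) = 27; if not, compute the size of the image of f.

30

f(29): Repeated squaring mod 59: 29^1 ≡ 29, 29^2 ≡ 29² = 841 ≡ 15, 29^4 ≡ 15² = 225 ≡ 48, 29^8 ≡ 48² = 2304 ≡ 3, 29^16 ≡ 3² = 9, 29^32 ≡ 9² = 81 ≡ 22. Since 42 = 32 + 8 + 2, 29^42 ≡ 22·3·15: 22·3 = 66 ≡ 7, then 7·15 = 105 ≡ 46. So 29^42 ≡ 46 (mod 59).
f(30): Repeated squaring mod 59: 30^1 ≡ 30, 30^2 ≡ 30² = 900 ≡ 15, 30^4 ≡ 15² = 225 ≡ 48, 30^8 ≡ 48² = 2304 ≡ 3, 30^16 ≡ 3² = 9, 30^32 ≡ 9² = 81 ≡ 22. Since 42 = 32 + 8 + 2, 30^42 ≡ 22·3·15: 22·3 = 66 ≡ 7, then 7·15 = 105 ≡ 46. So 30^42 ≡ 46 (mod 59).
So f(29) = f(30) = 46 while 29 ≠ 30, therefore f is not injective.
Since f is not injective, we determine |image(f)|. Computing x^42 mod 59 for each x (by repeated squaring, reducing mod 59 at every step), the values f(0), f(1), …, f(58) are: 0, 1, 9, 25, 22, 28, 48, 4, 21, 35, 16, 5, 19, 27, 36, 51, 12, 15, 20, 57, 26, 41, 45, 3, 53, 17, 7, 49, 29, 46, 46, 29, 49, 7, 17, 53, 3, 45, 41, 26, 57, 20, 15, 12, 51, 36, 27, 19, 5, 16, 35, 21, 4, 48, 28, 22, 25, 9, 1.
The distinct values are {0, 1, 3, 4, 5, 7, 9, 12, 15, 16, 17, 19, 20, 21, 22, 25, 26, 27, 28, 29, 35, 36, 41, 45, 46, 48, 49, 51, 53, 57}; there are 30 of them.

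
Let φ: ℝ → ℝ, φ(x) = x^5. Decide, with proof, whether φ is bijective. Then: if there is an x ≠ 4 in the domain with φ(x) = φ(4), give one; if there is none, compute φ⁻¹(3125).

On ℝ, x ↦ x^5 is strictly increasing (injective) and for any y ∈ ℝ the 5th root y^{1/5} lies in ℝ (surjective). So φ is bijective.
Since x ↦ x^5 is strictly increasing on ℝ, it is injective there, so no x ≠ 4 in the domain has φ(x) = φ(4). We therefore compute φ⁻¹(3125) = 3125^{1/5} = 5 (indeed 5^5 = 3125).

5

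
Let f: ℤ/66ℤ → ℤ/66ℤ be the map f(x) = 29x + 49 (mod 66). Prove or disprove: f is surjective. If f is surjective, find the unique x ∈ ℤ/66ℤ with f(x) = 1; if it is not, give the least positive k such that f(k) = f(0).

12

Since gcd(29, 66) = 1, 29 is invertible modulo 66. Euclid's algorithm: 66 = 2·29 + 8, 29 = 3·8 + 5, 8 = 1·5 + 3, 5 = 1·3 + 2, 3 = 1·2 + 1; back-substituting gives 1 = 41·29 − 18·66, so 29⁻¹ ≡ 41 (mod 66).
Then y ↦ 41(y − 49) is a two-sided inverse to f, so every y ∈ ℤ/66ℤ has a preimage.
Therefore f is surjective.
Since f is surjective, we find f⁻¹(1): we need 29x ≡ 1 − 49 ≡ 18 (mod 66). Using 29⁻¹ = 41: x ≡ 41·18 = 738 = 11·66 + 12, so x = 12.
Check: f(12) = 29·12 + 49 = 397 = 6·66 + 1 ≡ 1 (mod 66).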